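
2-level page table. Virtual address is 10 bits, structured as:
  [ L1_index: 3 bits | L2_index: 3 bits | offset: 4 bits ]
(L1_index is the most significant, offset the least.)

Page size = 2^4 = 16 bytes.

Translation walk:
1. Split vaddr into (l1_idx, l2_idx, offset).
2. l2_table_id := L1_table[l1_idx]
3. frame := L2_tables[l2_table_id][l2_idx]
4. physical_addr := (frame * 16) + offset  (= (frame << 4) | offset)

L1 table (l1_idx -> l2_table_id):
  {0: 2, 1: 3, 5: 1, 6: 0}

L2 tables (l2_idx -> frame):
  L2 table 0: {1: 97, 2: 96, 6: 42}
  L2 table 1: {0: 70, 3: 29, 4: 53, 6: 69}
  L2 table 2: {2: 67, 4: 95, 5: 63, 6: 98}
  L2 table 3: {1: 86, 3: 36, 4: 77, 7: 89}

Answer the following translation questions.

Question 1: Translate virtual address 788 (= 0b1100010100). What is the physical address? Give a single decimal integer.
vaddr = 788 = 0b1100010100
Split: l1_idx=6, l2_idx=1, offset=4
L1[6] = 0
L2[0][1] = 97
paddr = 97 * 16 + 4 = 1556

Answer: 1556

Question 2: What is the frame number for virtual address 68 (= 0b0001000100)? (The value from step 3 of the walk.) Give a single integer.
Answer: 95

Derivation:
vaddr = 68: l1_idx=0, l2_idx=4
L1[0] = 2; L2[2][4] = 95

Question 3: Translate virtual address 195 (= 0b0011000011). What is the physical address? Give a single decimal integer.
vaddr = 195 = 0b0011000011
Split: l1_idx=1, l2_idx=4, offset=3
L1[1] = 3
L2[3][4] = 77
paddr = 77 * 16 + 3 = 1235

Answer: 1235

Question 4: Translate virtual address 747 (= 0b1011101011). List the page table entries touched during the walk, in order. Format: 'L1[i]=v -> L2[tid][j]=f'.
vaddr = 747 = 0b1011101011
Split: l1_idx=5, l2_idx=6, offset=11

Answer: L1[5]=1 -> L2[1][6]=69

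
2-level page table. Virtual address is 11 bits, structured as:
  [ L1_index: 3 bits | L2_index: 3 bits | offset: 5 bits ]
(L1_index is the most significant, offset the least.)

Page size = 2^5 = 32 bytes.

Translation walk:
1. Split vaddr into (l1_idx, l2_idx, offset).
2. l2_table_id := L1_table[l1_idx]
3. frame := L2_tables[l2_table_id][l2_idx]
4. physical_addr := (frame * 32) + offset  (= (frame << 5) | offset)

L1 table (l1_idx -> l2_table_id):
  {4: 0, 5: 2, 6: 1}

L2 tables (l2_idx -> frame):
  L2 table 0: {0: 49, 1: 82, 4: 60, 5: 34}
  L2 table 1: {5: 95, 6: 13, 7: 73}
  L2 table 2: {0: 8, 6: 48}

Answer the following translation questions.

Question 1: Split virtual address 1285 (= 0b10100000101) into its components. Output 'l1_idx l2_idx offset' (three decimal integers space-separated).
vaddr = 1285 = 0b10100000101
  top 3 bits -> l1_idx = 5
  next 3 bits -> l2_idx = 0
  bottom 5 bits -> offset = 5

Answer: 5 0 5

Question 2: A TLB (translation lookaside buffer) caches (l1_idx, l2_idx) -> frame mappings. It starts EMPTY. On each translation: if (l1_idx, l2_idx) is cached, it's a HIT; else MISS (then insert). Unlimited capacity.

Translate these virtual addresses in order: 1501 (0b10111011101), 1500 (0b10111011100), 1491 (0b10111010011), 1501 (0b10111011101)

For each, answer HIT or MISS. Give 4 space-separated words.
vaddr=1501: (5,6) not in TLB -> MISS, insert
vaddr=1500: (5,6) in TLB -> HIT
vaddr=1491: (5,6) in TLB -> HIT
vaddr=1501: (5,6) in TLB -> HIT

Answer: MISS HIT HIT HIT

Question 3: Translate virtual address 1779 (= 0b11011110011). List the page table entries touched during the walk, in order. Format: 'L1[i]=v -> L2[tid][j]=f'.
vaddr = 1779 = 0b11011110011
Split: l1_idx=6, l2_idx=7, offset=19

Answer: L1[6]=1 -> L2[1][7]=73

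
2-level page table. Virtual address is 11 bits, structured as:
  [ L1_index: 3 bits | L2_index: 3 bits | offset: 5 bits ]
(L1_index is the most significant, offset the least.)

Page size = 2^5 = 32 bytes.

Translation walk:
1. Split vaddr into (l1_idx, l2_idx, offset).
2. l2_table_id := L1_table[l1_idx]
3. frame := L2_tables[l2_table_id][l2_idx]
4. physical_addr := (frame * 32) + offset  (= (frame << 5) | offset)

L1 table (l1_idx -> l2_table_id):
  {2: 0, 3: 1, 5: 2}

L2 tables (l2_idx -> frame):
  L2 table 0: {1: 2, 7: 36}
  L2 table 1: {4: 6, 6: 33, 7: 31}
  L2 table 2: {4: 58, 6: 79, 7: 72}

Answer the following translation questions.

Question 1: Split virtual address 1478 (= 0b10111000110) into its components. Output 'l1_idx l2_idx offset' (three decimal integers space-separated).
Answer: 5 6 6

Derivation:
vaddr = 1478 = 0b10111000110
  top 3 bits -> l1_idx = 5
  next 3 bits -> l2_idx = 6
  bottom 5 bits -> offset = 6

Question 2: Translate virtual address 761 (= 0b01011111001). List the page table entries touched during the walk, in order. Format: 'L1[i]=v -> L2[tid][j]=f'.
vaddr = 761 = 0b01011111001
Split: l1_idx=2, l2_idx=7, offset=25

Answer: L1[2]=0 -> L2[0][7]=36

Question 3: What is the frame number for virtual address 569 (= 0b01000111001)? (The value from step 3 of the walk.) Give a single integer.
Answer: 2

Derivation:
vaddr = 569: l1_idx=2, l2_idx=1
L1[2] = 0; L2[0][1] = 2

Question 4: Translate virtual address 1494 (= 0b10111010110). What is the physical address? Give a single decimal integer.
vaddr = 1494 = 0b10111010110
Split: l1_idx=5, l2_idx=6, offset=22
L1[5] = 2
L2[2][6] = 79
paddr = 79 * 32 + 22 = 2550

Answer: 2550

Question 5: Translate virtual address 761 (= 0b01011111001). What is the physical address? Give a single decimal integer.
Answer: 1177

Derivation:
vaddr = 761 = 0b01011111001
Split: l1_idx=2, l2_idx=7, offset=25
L1[2] = 0
L2[0][7] = 36
paddr = 36 * 32 + 25 = 1177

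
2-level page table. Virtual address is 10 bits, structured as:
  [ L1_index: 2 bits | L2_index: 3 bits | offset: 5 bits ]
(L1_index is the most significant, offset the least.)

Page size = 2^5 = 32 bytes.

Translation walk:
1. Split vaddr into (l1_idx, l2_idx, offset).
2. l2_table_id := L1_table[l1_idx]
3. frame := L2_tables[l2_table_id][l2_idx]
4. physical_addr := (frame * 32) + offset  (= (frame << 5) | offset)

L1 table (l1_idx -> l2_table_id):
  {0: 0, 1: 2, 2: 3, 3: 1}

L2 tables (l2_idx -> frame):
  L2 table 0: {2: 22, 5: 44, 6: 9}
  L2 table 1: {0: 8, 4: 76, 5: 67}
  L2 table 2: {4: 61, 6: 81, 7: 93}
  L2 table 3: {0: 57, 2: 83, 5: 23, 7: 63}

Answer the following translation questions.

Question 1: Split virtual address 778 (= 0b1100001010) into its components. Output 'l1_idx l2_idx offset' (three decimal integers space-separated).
vaddr = 778 = 0b1100001010
  top 2 bits -> l1_idx = 3
  next 3 bits -> l2_idx = 0
  bottom 5 bits -> offset = 10

Answer: 3 0 10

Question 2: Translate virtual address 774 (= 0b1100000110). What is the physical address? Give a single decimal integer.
vaddr = 774 = 0b1100000110
Split: l1_idx=3, l2_idx=0, offset=6
L1[3] = 1
L2[1][0] = 8
paddr = 8 * 32 + 6 = 262

Answer: 262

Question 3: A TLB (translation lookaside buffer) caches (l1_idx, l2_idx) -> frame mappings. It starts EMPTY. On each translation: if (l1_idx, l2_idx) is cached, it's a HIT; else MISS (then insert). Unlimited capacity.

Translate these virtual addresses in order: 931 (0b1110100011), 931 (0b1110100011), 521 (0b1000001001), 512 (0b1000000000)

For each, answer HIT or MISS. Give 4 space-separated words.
Answer: MISS HIT MISS HIT

Derivation:
vaddr=931: (3,5) not in TLB -> MISS, insert
vaddr=931: (3,5) in TLB -> HIT
vaddr=521: (2,0) not in TLB -> MISS, insert
vaddr=512: (2,0) in TLB -> HIT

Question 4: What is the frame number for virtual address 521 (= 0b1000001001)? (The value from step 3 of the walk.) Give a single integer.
vaddr = 521: l1_idx=2, l2_idx=0
L1[2] = 3; L2[3][0] = 57

Answer: 57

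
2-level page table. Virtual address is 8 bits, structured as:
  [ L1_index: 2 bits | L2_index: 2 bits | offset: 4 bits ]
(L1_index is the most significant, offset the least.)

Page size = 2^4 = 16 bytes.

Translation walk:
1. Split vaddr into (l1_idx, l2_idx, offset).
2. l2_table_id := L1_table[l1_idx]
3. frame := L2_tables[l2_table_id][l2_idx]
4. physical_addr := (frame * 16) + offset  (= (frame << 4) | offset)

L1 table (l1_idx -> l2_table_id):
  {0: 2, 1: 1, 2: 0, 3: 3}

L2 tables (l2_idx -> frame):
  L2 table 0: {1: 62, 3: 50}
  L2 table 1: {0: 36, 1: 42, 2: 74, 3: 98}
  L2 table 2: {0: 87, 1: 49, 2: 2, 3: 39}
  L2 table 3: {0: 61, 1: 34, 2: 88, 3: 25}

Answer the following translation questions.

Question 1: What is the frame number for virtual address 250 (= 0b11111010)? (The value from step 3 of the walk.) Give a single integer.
Answer: 25

Derivation:
vaddr = 250: l1_idx=3, l2_idx=3
L1[3] = 3; L2[3][3] = 25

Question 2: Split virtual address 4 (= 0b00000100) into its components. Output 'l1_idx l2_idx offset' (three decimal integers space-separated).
Answer: 0 0 4

Derivation:
vaddr = 4 = 0b00000100
  top 2 bits -> l1_idx = 0
  next 2 bits -> l2_idx = 0
  bottom 4 bits -> offset = 4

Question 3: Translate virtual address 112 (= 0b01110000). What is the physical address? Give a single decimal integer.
vaddr = 112 = 0b01110000
Split: l1_idx=1, l2_idx=3, offset=0
L1[1] = 1
L2[1][3] = 98
paddr = 98 * 16 + 0 = 1568

Answer: 1568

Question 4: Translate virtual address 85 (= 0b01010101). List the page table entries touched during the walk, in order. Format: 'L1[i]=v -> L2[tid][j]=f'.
vaddr = 85 = 0b01010101
Split: l1_idx=1, l2_idx=1, offset=5

Answer: L1[1]=1 -> L2[1][1]=42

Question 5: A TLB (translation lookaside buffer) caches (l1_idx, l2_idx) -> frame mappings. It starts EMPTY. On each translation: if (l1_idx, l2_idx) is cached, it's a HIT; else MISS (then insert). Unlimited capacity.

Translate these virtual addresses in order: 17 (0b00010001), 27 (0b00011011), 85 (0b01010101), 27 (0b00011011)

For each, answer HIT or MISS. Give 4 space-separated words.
Answer: MISS HIT MISS HIT

Derivation:
vaddr=17: (0,1) not in TLB -> MISS, insert
vaddr=27: (0,1) in TLB -> HIT
vaddr=85: (1,1) not in TLB -> MISS, insert
vaddr=27: (0,1) in TLB -> HIT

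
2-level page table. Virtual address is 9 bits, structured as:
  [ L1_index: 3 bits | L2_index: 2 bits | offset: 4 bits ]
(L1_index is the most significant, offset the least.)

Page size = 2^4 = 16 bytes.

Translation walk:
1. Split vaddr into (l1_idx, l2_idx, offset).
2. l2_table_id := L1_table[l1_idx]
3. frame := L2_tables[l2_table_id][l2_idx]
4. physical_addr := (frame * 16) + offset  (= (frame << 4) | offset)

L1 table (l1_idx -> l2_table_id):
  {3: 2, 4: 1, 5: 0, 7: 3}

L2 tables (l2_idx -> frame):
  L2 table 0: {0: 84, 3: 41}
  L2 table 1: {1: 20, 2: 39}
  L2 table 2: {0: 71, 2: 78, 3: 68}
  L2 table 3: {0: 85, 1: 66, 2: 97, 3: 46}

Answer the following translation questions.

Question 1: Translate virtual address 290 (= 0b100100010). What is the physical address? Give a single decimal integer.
vaddr = 290 = 0b100100010
Split: l1_idx=4, l2_idx=2, offset=2
L1[4] = 1
L2[1][2] = 39
paddr = 39 * 16 + 2 = 626

Answer: 626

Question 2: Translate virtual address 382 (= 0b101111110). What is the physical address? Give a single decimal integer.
vaddr = 382 = 0b101111110
Split: l1_idx=5, l2_idx=3, offset=14
L1[5] = 0
L2[0][3] = 41
paddr = 41 * 16 + 14 = 670

Answer: 670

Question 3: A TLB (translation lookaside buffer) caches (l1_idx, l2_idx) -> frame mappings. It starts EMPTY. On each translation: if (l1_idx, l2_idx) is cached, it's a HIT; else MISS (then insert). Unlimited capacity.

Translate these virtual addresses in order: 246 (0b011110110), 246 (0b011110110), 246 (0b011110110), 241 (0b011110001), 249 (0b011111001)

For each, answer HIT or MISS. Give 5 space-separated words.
vaddr=246: (3,3) not in TLB -> MISS, insert
vaddr=246: (3,3) in TLB -> HIT
vaddr=246: (3,3) in TLB -> HIT
vaddr=241: (3,3) in TLB -> HIT
vaddr=249: (3,3) in TLB -> HIT

Answer: MISS HIT HIT HIT HIT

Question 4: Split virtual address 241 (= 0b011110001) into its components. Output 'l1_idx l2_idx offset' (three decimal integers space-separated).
vaddr = 241 = 0b011110001
  top 3 bits -> l1_idx = 3
  next 2 bits -> l2_idx = 3
  bottom 4 bits -> offset = 1

Answer: 3 3 1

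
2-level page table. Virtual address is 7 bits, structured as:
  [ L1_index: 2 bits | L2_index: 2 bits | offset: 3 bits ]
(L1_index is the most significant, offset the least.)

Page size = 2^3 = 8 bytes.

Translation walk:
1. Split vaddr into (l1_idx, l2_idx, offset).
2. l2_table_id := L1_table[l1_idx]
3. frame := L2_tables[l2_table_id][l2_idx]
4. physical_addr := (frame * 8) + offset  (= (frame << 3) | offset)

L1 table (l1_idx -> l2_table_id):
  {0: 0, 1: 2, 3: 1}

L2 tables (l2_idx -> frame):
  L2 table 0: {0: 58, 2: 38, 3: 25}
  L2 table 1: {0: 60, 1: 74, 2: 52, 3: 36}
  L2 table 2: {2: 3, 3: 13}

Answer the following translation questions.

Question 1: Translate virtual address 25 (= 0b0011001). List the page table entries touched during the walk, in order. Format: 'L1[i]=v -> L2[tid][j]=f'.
vaddr = 25 = 0b0011001
Split: l1_idx=0, l2_idx=3, offset=1

Answer: L1[0]=0 -> L2[0][3]=25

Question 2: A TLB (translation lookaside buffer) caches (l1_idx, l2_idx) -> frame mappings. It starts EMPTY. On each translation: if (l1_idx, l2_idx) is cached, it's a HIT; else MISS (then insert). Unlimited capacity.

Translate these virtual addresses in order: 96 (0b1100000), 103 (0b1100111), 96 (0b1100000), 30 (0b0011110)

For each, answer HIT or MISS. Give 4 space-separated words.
Answer: MISS HIT HIT MISS

Derivation:
vaddr=96: (3,0) not in TLB -> MISS, insert
vaddr=103: (3,0) in TLB -> HIT
vaddr=96: (3,0) in TLB -> HIT
vaddr=30: (0,3) not in TLB -> MISS, insert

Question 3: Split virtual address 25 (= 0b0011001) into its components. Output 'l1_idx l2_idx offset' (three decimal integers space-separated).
vaddr = 25 = 0b0011001
  top 2 bits -> l1_idx = 0
  next 2 bits -> l2_idx = 3
  bottom 3 bits -> offset = 1

Answer: 0 3 1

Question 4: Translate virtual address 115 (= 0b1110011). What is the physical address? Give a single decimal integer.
vaddr = 115 = 0b1110011
Split: l1_idx=3, l2_idx=2, offset=3
L1[3] = 1
L2[1][2] = 52
paddr = 52 * 8 + 3 = 419

Answer: 419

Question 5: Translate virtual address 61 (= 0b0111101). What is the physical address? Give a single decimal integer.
vaddr = 61 = 0b0111101
Split: l1_idx=1, l2_idx=3, offset=5
L1[1] = 2
L2[2][3] = 13
paddr = 13 * 8 + 5 = 109

Answer: 109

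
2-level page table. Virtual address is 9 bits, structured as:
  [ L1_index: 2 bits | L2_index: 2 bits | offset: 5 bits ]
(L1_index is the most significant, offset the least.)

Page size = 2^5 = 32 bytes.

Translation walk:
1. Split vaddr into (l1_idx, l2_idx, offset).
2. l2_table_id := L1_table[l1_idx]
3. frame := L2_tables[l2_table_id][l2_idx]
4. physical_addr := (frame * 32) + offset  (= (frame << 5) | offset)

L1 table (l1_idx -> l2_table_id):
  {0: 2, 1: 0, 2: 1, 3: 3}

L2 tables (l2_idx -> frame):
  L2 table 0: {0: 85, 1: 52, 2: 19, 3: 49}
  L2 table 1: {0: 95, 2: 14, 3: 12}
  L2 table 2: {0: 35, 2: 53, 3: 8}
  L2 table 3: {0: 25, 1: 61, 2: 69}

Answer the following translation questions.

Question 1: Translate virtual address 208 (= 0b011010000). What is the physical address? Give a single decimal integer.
Answer: 624

Derivation:
vaddr = 208 = 0b011010000
Split: l1_idx=1, l2_idx=2, offset=16
L1[1] = 0
L2[0][2] = 19
paddr = 19 * 32 + 16 = 624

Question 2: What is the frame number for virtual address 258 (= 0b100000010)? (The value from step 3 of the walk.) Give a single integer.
vaddr = 258: l1_idx=2, l2_idx=0
L1[2] = 1; L2[1][0] = 95

Answer: 95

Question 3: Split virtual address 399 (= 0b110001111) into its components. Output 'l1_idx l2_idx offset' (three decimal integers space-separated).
Answer: 3 0 15

Derivation:
vaddr = 399 = 0b110001111
  top 2 bits -> l1_idx = 3
  next 2 bits -> l2_idx = 0
  bottom 5 bits -> offset = 15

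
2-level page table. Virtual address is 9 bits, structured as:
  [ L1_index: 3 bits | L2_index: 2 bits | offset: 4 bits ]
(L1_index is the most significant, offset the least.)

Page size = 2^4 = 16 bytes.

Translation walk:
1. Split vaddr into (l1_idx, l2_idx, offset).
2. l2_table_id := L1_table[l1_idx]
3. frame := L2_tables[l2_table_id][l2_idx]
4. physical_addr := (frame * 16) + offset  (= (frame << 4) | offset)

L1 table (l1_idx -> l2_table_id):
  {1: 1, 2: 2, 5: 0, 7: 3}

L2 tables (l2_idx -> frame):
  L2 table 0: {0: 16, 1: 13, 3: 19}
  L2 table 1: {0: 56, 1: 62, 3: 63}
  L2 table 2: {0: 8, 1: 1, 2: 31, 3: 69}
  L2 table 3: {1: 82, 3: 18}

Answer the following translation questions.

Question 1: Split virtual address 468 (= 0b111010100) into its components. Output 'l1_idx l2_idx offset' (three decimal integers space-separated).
Answer: 7 1 4

Derivation:
vaddr = 468 = 0b111010100
  top 3 bits -> l1_idx = 7
  next 2 bits -> l2_idx = 1
  bottom 4 bits -> offset = 4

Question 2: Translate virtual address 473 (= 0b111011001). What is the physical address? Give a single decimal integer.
vaddr = 473 = 0b111011001
Split: l1_idx=7, l2_idx=1, offset=9
L1[7] = 3
L2[3][1] = 82
paddr = 82 * 16 + 9 = 1321

Answer: 1321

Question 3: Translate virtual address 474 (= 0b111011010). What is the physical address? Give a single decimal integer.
Answer: 1322

Derivation:
vaddr = 474 = 0b111011010
Split: l1_idx=7, l2_idx=1, offset=10
L1[7] = 3
L2[3][1] = 82
paddr = 82 * 16 + 10 = 1322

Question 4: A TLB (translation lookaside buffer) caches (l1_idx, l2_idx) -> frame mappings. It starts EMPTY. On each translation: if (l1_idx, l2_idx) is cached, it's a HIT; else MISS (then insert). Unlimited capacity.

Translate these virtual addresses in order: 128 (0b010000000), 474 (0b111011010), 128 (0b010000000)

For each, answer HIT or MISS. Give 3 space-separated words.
vaddr=128: (2,0) not in TLB -> MISS, insert
vaddr=474: (7,1) not in TLB -> MISS, insert
vaddr=128: (2,0) in TLB -> HIT

Answer: MISS MISS HIT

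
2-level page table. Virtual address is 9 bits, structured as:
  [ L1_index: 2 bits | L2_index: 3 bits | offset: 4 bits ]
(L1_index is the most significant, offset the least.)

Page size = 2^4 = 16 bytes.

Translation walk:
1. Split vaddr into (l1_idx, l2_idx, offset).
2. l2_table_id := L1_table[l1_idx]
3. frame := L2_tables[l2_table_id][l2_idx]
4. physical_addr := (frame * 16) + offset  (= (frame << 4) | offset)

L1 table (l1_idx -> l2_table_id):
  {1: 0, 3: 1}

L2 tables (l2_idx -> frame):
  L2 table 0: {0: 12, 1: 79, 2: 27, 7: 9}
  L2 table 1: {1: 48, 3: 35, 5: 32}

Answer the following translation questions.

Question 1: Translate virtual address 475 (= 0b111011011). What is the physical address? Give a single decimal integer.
Answer: 523

Derivation:
vaddr = 475 = 0b111011011
Split: l1_idx=3, l2_idx=5, offset=11
L1[3] = 1
L2[1][5] = 32
paddr = 32 * 16 + 11 = 523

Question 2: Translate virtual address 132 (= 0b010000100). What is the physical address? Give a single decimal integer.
Answer: 196

Derivation:
vaddr = 132 = 0b010000100
Split: l1_idx=1, l2_idx=0, offset=4
L1[1] = 0
L2[0][0] = 12
paddr = 12 * 16 + 4 = 196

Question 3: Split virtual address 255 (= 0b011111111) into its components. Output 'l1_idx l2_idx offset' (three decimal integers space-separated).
Answer: 1 7 15

Derivation:
vaddr = 255 = 0b011111111
  top 2 bits -> l1_idx = 1
  next 3 bits -> l2_idx = 7
  bottom 4 bits -> offset = 15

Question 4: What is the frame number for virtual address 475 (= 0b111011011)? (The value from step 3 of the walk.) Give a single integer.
vaddr = 475: l1_idx=3, l2_idx=5
L1[3] = 1; L2[1][5] = 32

Answer: 32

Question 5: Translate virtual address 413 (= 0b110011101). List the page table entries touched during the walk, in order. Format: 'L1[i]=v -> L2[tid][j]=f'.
Answer: L1[3]=1 -> L2[1][1]=48

Derivation:
vaddr = 413 = 0b110011101
Split: l1_idx=3, l2_idx=1, offset=13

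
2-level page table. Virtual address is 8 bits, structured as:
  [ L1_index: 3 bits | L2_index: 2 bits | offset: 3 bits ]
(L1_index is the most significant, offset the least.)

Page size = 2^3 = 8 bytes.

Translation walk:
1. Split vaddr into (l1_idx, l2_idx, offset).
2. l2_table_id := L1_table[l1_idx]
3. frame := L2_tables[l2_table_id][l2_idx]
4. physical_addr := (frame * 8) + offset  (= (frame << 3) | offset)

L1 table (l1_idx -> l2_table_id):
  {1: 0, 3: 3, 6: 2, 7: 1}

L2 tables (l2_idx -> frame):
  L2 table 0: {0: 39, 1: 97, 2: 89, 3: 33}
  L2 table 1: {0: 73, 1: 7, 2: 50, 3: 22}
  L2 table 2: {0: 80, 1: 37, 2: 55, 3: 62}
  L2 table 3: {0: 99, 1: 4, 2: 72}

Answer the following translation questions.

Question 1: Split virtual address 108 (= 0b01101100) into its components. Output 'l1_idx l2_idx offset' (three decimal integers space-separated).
vaddr = 108 = 0b01101100
  top 3 bits -> l1_idx = 3
  next 2 bits -> l2_idx = 1
  bottom 3 bits -> offset = 4

Answer: 3 1 4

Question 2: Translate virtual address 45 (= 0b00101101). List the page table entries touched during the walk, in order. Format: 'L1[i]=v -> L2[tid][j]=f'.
Answer: L1[1]=0 -> L2[0][1]=97

Derivation:
vaddr = 45 = 0b00101101
Split: l1_idx=1, l2_idx=1, offset=5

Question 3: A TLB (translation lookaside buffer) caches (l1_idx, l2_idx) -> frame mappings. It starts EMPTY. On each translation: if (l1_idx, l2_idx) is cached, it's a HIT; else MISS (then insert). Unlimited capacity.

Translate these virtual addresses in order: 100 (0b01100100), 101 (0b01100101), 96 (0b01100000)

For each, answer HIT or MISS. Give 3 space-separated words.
Answer: MISS HIT HIT

Derivation:
vaddr=100: (3,0) not in TLB -> MISS, insert
vaddr=101: (3,0) in TLB -> HIT
vaddr=96: (3,0) in TLB -> HIT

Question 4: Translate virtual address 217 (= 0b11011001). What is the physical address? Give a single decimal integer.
Answer: 497

Derivation:
vaddr = 217 = 0b11011001
Split: l1_idx=6, l2_idx=3, offset=1
L1[6] = 2
L2[2][3] = 62
paddr = 62 * 8 + 1 = 497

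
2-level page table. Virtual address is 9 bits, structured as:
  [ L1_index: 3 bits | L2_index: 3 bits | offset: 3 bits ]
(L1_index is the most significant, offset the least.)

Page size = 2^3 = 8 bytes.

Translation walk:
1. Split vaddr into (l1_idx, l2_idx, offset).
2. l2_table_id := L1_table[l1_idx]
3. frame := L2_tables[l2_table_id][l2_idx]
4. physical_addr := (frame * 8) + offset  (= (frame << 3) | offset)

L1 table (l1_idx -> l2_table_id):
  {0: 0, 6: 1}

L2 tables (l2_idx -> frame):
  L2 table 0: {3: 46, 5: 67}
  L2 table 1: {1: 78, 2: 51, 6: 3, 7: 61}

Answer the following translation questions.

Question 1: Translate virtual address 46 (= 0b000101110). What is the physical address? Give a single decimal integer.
Answer: 542

Derivation:
vaddr = 46 = 0b000101110
Split: l1_idx=0, l2_idx=5, offset=6
L1[0] = 0
L2[0][5] = 67
paddr = 67 * 8 + 6 = 542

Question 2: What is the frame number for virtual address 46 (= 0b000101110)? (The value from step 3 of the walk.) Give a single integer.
vaddr = 46: l1_idx=0, l2_idx=5
L1[0] = 0; L2[0][5] = 67

Answer: 67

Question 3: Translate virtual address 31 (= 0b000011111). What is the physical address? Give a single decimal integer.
vaddr = 31 = 0b000011111
Split: l1_idx=0, l2_idx=3, offset=7
L1[0] = 0
L2[0][3] = 46
paddr = 46 * 8 + 7 = 375

Answer: 375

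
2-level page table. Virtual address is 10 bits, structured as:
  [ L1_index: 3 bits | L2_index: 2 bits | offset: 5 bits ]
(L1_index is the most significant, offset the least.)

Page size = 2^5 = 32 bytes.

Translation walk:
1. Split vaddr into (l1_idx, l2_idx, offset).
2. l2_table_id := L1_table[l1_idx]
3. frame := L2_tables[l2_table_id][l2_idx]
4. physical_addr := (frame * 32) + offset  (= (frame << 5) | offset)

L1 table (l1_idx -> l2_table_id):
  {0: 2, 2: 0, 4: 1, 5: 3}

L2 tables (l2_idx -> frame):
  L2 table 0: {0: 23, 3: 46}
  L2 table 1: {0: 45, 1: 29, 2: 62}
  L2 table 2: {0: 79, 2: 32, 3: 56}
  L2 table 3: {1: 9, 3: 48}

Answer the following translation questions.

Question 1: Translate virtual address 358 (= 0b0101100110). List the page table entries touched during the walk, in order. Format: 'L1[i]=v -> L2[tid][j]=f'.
vaddr = 358 = 0b0101100110
Split: l1_idx=2, l2_idx=3, offset=6

Answer: L1[2]=0 -> L2[0][3]=46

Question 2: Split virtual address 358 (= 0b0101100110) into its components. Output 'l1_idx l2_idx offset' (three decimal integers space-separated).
Answer: 2 3 6

Derivation:
vaddr = 358 = 0b0101100110
  top 3 bits -> l1_idx = 2
  next 2 bits -> l2_idx = 3
  bottom 5 bits -> offset = 6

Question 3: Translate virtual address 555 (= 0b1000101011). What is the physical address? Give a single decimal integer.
vaddr = 555 = 0b1000101011
Split: l1_idx=4, l2_idx=1, offset=11
L1[4] = 1
L2[1][1] = 29
paddr = 29 * 32 + 11 = 939

Answer: 939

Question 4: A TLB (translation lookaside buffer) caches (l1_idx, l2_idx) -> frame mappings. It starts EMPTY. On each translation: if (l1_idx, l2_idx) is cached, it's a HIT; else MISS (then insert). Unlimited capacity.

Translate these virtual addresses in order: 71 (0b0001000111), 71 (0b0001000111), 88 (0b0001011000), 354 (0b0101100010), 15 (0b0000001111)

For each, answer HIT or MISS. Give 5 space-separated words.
Answer: MISS HIT HIT MISS MISS

Derivation:
vaddr=71: (0,2) not in TLB -> MISS, insert
vaddr=71: (0,2) in TLB -> HIT
vaddr=88: (0,2) in TLB -> HIT
vaddr=354: (2,3) not in TLB -> MISS, insert
vaddr=15: (0,0) not in TLB -> MISS, insert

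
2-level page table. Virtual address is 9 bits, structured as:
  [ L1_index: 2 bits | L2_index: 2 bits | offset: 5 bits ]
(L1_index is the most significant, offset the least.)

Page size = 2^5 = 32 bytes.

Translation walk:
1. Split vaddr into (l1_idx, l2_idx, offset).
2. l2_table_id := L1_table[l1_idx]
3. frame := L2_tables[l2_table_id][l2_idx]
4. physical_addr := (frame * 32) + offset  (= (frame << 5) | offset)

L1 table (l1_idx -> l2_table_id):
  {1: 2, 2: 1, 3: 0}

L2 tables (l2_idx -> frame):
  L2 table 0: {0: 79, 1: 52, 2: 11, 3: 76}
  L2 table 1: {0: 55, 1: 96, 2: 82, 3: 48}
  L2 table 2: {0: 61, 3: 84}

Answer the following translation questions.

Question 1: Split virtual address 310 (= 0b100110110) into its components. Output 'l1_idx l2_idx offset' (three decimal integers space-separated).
vaddr = 310 = 0b100110110
  top 2 bits -> l1_idx = 2
  next 2 bits -> l2_idx = 1
  bottom 5 bits -> offset = 22

Answer: 2 1 22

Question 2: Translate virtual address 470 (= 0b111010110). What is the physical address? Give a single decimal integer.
Answer: 374

Derivation:
vaddr = 470 = 0b111010110
Split: l1_idx=3, l2_idx=2, offset=22
L1[3] = 0
L2[0][2] = 11
paddr = 11 * 32 + 22 = 374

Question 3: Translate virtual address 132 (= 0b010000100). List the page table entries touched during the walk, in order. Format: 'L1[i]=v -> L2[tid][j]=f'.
vaddr = 132 = 0b010000100
Split: l1_idx=1, l2_idx=0, offset=4

Answer: L1[1]=2 -> L2[2][0]=61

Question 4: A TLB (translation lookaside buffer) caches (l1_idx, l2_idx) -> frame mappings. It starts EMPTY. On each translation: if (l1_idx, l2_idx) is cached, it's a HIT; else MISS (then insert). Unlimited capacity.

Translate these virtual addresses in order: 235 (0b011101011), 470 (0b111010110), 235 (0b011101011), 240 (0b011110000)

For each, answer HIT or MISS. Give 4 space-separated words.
vaddr=235: (1,3) not in TLB -> MISS, insert
vaddr=470: (3,2) not in TLB -> MISS, insert
vaddr=235: (1,3) in TLB -> HIT
vaddr=240: (1,3) in TLB -> HIT

Answer: MISS MISS HIT HIT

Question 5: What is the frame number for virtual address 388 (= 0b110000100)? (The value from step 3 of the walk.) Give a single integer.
Answer: 79

Derivation:
vaddr = 388: l1_idx=3, l2_idx=0
L1[3] = 0; L2[0][0] = 79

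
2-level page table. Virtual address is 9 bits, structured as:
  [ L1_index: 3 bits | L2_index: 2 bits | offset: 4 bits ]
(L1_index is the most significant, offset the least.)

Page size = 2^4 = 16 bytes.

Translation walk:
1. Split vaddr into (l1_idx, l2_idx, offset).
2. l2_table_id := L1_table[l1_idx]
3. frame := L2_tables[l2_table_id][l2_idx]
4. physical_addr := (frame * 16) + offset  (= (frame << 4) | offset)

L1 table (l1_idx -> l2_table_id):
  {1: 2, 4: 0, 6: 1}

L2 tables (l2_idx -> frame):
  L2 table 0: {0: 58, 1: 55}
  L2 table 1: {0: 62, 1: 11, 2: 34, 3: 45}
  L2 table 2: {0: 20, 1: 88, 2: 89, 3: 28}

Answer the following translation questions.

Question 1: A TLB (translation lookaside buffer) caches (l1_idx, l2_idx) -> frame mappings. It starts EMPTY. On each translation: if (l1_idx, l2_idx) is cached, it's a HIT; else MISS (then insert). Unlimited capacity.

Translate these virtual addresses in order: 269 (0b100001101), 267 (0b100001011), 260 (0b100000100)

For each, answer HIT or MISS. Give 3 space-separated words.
vaddr=269: (4,0) not in TLB -> MISS, insert
vaddr=267: (4,0) in TLB -> HIT
vaddr=260: (4,0) in TLB -> HIT

Answer: MISS HIT HIT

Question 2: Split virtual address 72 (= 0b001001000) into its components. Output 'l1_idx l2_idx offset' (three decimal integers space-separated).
Answer: 1 0 8

Derivation:
vaddr = 72 = 0b001001000
  top 3 bits -> l1_idx = 1
  next 2 bits -> l2_idx = 0
  bottom 4 bits -> offset = 8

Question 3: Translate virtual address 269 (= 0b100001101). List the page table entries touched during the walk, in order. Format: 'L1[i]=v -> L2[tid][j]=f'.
Answer: L1[4]=0 -> L2[0][0]=58

Derivation:
vaddr = 269 = 0b100001101
Split: l1_idx=4, l2_idx=0, offset=13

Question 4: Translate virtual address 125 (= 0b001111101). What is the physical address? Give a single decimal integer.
Answer: 461

Derivation:
vaddr = 125 = 0b001111101
Split: l1_idx=1, l2_idx=3, offset=13
L1[1] = 2
L2[2][3] = 28
paddr = 28 * 16 + 13 = 461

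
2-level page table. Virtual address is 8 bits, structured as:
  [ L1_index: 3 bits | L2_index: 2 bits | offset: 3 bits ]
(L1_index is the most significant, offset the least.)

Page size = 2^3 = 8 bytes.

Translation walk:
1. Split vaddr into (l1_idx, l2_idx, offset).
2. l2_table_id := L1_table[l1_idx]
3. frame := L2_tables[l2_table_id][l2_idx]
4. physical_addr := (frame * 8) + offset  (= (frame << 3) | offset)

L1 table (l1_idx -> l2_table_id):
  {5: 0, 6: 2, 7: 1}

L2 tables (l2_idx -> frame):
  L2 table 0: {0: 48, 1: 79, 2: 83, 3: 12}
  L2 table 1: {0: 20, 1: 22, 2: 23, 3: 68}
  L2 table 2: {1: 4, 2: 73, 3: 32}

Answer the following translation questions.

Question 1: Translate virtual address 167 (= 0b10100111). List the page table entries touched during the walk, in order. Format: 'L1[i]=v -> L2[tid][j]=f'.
Answer: L1[5]=0 -> L2[0][0]=48

Derivation:
vaddr = 167 = 0b10100111
Split: l1_idx=5, l2_idx=0, offset=7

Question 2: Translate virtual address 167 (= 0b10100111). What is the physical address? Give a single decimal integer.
vaddr = 167 = 0b10100111
Split: l1_idx=5, l2_idx=0, offset=7
L1[5] = 0
L2[0][0] = 48
paddr = 48 * 8 + 7 = 391

Answer: 391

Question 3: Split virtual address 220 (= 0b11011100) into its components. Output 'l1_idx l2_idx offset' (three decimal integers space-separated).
Answer: 6 3 4

Derivation:
vaddr = 220 = 0b11011100
  top 3 bits -> l1_idx = 6
  next 2 bits -> l2_idx = 3
  bottom 3 bits -> offset = 4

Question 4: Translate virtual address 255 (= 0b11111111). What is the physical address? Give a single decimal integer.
Answer: 551

Derivation:
vaddr = 255 = 0b11111111
Split: l1_idx=7, l2_idx=3, offset=7
L1[7] = 1
L2[1][3] = 68
paddr = 68 * 8 + 7 = 551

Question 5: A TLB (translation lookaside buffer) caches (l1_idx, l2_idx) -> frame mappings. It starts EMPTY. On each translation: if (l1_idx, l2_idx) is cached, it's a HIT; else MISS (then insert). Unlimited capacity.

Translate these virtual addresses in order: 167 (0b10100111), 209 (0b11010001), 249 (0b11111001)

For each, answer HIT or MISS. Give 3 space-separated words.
Answer: MISS MISS MISS

Derivation:
vaddr=167: (5,0) not in TLB -> MISS, insert
vaddr=209: (6,2) not in TLB -> MISS, insert
vaddr=249: (7,3) not in TLB -> MISS, insert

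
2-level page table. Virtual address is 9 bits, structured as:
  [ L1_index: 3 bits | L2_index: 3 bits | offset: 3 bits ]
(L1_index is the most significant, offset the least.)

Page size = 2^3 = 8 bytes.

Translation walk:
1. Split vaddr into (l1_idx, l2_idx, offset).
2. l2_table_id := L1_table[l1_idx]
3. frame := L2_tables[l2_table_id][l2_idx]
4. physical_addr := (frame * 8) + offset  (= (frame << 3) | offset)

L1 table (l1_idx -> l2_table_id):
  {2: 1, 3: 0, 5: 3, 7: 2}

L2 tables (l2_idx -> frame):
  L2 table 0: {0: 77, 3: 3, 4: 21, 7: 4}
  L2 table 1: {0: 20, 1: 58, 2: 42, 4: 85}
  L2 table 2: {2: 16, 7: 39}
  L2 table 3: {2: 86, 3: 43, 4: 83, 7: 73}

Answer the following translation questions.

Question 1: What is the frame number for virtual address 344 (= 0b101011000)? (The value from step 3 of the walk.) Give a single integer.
Answer: 43

Derivation:
vaddr = 344: l1_idx=5, l2_idx=3
L1[5] = 3; L2[3][3] = 43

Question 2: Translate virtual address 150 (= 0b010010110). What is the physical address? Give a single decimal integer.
Answer: 342

Derivation:
vaddr = 150 = 0b010010110
Split: l1_idx=2, l2_idx=2, offset=6
L1[2] = 1
L2[1][2] = 42
paddr = 42 * 8 + 6 = 342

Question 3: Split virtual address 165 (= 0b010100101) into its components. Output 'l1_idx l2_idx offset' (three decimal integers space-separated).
Answer: 2 4 5

Derivation:
vaddr = 165 = 0b010100101
  top 3 bits -> l1_idx = 2
  next 3 bits -> l2_idx = 4
  bottom 3 bits -> offset = 5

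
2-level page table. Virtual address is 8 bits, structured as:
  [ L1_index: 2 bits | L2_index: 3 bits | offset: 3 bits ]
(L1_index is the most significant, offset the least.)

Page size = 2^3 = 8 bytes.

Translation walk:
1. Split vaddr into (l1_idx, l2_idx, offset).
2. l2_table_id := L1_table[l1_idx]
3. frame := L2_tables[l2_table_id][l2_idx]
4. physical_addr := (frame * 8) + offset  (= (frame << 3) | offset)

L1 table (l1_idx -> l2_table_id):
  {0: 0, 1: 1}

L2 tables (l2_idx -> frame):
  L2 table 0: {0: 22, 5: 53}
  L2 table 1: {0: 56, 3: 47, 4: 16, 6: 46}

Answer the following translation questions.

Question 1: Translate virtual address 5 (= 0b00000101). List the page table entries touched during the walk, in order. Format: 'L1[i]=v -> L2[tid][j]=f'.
vaddr = 5 = 0b00000101
Split: l1_idx=0, l2_idx=0, offset=5

Answer: L1[0]=0 -> L2[0][0]=22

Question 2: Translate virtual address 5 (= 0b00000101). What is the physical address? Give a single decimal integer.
vaddr = 5 = 0b00000101
Split: l1_idx=0, l2_idx=0, offset=5
L1[0] = 0
L2[0][0] = 22
paddr = 22 * 8 + 5 = 181

Answer: 181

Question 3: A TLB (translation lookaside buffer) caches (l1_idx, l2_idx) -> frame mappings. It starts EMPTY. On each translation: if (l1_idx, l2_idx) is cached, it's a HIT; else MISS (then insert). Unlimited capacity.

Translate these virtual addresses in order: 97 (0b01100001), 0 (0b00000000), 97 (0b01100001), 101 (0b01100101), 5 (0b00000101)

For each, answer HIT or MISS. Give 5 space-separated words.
Answer: MISS MISS HIT HIT HIT

Derivation:
vaddr=97: (1,4) not in TLB -> MISS, insert
vaddr=0: (0,0) not in TLB -> MISS, insert
vaddr=97: (1,4) in TLB -> HIT
vaddr=101: (1,4) in TLB -> HIT
vaddr=5: (0,0) in TLB -> HIT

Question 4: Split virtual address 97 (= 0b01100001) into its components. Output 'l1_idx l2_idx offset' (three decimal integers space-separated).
vaddr = 97 = 0b01100001
  top 2 bits -> l1_idx = 1
  next 3 bits -> l2_idx = 4
  bottom 3 bits -> offset = 1

Answer: 1 4 1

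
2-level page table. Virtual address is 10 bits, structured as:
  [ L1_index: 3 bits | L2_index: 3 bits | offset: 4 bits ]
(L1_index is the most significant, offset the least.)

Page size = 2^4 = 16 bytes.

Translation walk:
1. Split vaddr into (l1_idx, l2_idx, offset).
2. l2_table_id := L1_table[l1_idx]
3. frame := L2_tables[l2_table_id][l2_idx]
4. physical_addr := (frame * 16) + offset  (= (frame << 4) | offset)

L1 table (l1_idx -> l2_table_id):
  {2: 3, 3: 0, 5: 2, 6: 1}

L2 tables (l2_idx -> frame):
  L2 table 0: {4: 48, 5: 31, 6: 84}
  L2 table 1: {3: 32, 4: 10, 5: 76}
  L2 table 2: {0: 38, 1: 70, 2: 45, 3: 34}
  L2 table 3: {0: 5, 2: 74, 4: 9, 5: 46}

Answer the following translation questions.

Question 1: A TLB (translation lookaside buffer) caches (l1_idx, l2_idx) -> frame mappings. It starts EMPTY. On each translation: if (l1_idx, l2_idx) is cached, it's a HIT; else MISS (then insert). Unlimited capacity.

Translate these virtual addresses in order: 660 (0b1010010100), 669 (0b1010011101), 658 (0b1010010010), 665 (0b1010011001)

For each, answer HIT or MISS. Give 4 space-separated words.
Answer: MISS HIT HIT HIT

Derivation:
vaddr=660: (5,1) not in TLB -> MISS, insert
vaddr=669: (5,1) in TLB -> HIT
vaddr=658: (5,1) in TLB -> HIT
vaddr=665: (5,1) in TLB -> HIT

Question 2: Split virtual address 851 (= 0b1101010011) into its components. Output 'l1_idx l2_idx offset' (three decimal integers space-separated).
vaddr = 851 = 0b1101010011
  top 3 bits -> l1_idx = 6
  next 3 bits -> l2_idx = 5
  bottom 4 bits -> offset = 3

Answer: 6 5 3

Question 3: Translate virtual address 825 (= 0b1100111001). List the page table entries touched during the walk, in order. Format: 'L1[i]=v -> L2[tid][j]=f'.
Answer: L1[6]=1 -> L2[1][3]=32

Derivation:
vaddr = 825 = 0b1100111001
Split: l1_idx=6, l2_idx=3, offset=9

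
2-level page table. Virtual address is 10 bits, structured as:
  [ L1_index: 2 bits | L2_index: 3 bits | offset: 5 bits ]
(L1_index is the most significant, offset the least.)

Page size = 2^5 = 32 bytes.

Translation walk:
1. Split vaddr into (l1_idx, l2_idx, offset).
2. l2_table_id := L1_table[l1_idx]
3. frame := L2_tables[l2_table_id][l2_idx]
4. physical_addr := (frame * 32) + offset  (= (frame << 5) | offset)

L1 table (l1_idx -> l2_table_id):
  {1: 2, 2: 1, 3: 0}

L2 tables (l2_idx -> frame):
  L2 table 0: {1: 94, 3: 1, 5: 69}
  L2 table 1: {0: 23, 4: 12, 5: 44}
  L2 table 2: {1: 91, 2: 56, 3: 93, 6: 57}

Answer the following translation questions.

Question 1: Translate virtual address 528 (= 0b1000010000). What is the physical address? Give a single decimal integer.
Answer: 752

Derivation:
vaddr = 528 = 0b1000010000
Split: l1_idx=2, l2_idx=0, offset=16
L1[2] = 1
L2[1][0] = 23
paddr = 23 * 32 + 16 = 752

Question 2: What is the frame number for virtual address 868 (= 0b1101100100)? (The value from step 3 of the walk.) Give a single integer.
vaddr = 868: l1_idx=3, l2_idx=3
L1[3] = 0; L2[0][3] = 1

Answer: 1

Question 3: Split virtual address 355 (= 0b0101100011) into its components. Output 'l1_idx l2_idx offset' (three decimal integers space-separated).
vaddr = 355 = 0b0101100011
  top 2 bits -> l1_idx = 1
  next 3 bits -> l2_idx = 3
  bottom 5 bits -> offset = 3

Answer: 1 3 3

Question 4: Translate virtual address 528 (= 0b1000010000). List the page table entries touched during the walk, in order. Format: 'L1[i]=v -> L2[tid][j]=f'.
Answer: L1[2]=1 -> L2[1][0]=23

Derivation:
vaddr = 528 = 0b1000010000
Split: l1_idx=2, l2_idx=0, offset=16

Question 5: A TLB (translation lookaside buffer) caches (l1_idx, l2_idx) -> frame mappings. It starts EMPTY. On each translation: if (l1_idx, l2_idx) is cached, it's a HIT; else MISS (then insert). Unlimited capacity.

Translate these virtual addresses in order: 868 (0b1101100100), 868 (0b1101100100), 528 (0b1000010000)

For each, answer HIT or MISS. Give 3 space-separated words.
Answer: MISS HIT MISS

Derivation:
vaddr=868: (3,3) not in TLB -> MISS, insert
vaddr=868: (3,3) in TLB -> HIT
vaddr=528: (2,0) not in TLB -> MISS, insert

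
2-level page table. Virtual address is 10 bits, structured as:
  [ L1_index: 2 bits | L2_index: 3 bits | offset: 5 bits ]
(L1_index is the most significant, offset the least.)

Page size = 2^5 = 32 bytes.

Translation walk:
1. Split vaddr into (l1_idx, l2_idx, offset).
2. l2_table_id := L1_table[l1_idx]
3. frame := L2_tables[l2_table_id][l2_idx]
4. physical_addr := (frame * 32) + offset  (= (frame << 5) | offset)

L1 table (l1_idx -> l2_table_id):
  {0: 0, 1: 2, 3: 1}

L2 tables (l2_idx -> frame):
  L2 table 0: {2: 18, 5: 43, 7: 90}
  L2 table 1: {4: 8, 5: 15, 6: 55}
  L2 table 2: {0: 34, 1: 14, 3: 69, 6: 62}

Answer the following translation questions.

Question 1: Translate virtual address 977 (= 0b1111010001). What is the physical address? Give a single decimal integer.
vaddr = 977 = 0b1111010001
Split: l1_idx=3, l2_idx=6, offset=17
L1[3] = 1
L2[1][6] = 55
paddr = 55 * 32 + 17 = 1777

Answer: 1777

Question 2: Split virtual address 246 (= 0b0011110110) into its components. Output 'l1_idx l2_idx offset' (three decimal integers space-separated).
vaddr = 246 = 0b0011110110
  top 2 bits -> l1_idx = 0
  next 3 bits -> l2_idx = 7
  bottom 5 bits -> offset = 22

Answer: 0 7 22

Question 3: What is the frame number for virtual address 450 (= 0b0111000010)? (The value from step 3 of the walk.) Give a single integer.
Answer: 62

Derivation:
vaddr = 450: l1_idx=1, l2_idx=6
L1[1] = 2; L2[2][6] = 62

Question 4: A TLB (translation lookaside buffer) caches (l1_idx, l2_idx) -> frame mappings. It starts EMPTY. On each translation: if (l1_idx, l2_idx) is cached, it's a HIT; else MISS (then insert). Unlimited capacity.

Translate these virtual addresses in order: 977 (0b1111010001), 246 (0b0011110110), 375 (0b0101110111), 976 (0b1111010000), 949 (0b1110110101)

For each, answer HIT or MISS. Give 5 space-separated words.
Answer: MISS MISS MISS HIT MISS

Derivation:
vaddr=977: (3,6) not in TLB -> MISS, insert
vaddr=246: (0,7) not in TLB -> MISS, insert
vaddr=375: (1,3) not in TLB -> MISS, insert
vaddr=976: (3,6) in TLB -> HIT
vaddr=949: (3,5) not in TLB -> MISS, insert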